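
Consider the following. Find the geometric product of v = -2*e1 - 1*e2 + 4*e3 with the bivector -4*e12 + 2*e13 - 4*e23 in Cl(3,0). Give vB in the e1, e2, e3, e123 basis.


vB has grade-1 (vector) and grade-3 (trivector) parts: vB = (v _| B) + (v ^ B).
Vector part <vB>_1:
  e1: -v2*b12 - v3*b13 = -(-1)*(-4) - (4)*(2) = -12
  e2: v1*b12 - v3*b23 = (-2)*(-4) - (4)*(-4) = 24
  e3: v1*b13 + v2*b23 = (-2)*(2) + (-1)*(-4) = 0
Trivector part <vB>_3:
  e123: v1*b23 - v2*b13 + v3*b12 = (-2)*(-4) - (-1)*(2) + (4)*(-4) = -6
vB = -12*e1 + 24*e2 + 0*e3 - 6*e123


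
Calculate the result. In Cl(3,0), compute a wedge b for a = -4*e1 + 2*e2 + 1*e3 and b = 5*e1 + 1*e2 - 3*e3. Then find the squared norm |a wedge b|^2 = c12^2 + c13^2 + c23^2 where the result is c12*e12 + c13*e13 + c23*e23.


a wedge b = (a1*b2 - a2*b1)*e12 + (a1*b3 - a3*b1)*e13 + (a2*b3 - a3*b2)*e23
e12 coeff: (-4)*1 - 2*5 = -4 - 10 = -14
e13 coeff: (-4)*(-3) - 1*5 = 12 - 5 = 7
e23 coeff: 2*(-3) - 1*1 = -6 - 1 = -7
|a wedge b|^2 = (-14)^2 + 7^2 + (-7)^2
= 196 + 49 + 49
= 294


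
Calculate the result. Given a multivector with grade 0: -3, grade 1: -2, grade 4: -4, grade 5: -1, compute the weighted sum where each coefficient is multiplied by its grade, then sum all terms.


Grade-weighted sum = sum of grade_k * coefficient_k
0*(-3) = 0
1*(-2) = -2
4*(-4) = -16
5*(-1) = -5
Total = 0 + (-2) + (-16) + (-5) = -23


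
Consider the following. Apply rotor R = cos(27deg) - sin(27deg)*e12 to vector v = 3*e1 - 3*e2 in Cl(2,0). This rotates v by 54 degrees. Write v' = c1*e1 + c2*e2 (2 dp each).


Rotor R = cos(27deg) - sin(27deg)*e12
Rotation angle theta = 2 * 27 = 54 degrees
v' = R*v*~R rotates v by theta.
cos(54deg) = 0.5878, sin(54deg) = 0.8090
v'_1 = 3*cos(54deg) - (-3)*sin(54deg)
= 3*0.5878 - (-3)*0.8090
= 4.19
v'_2 = 3*sin(54deg) + (-3)*cos(54deg)
= 3*0.8090 + (-3)*0.5878
= 0.66
v' = 4.19*e1 + 0.66*e2


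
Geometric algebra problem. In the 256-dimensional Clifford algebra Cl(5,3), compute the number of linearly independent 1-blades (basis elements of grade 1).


Number of grade-k basis blades in Cl(p,q) with n = p + q is C(n, k).
n = 5 + 3 = 8
C(8, 1) = 8! / (1! * 7!)
= 40320 / (1 * 5040)
= 8


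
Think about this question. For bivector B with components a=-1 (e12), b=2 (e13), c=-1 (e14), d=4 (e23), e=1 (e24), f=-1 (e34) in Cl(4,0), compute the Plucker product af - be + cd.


Plucker relation: af - be + cd
a*f = (-1)*(-1) = 1
b*e = 2*1 = 2
c*d = (-1)*4 = -4
af - be + cd = 1 - 2 + (-4)
= -5


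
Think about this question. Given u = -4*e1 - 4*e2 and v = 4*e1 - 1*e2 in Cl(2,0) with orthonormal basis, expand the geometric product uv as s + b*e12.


Expand: (-4*e1 - 4*e2)(4*e1 - 1*e2)
= (-4)*4*e1e1 + (-4)*(-1)*e1e2 + (-4)*4*e2e1 + (-4)*(-1)*e2e2
Using e1^2 = e2^2 = 1, e2e1 = -e1e2:
Scalar part s = (-4)*4 + (-4)*(-1) = -16 + 4 = -12
Bivector part b = (-4)*(-1) - (-4)*4 = 4 - (-16) = 20
uv = -12 + 20*e12


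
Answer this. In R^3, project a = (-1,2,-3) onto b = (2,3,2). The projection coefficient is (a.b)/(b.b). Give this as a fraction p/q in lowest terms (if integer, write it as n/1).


Projection coefficient = (a . b) / (b . b)
a . b = (-1)*2 + 2*3 + (-3)*2
= -2 + 6 + (-6) = -2
b . b = 2^2 + 3^2 + 2^2
= 4 + 9 + 4 = 17
Coefficient = -2/17
In lowest terms: -2/17


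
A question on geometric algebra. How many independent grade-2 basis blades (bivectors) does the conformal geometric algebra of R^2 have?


The conformal model of R^2 uses Cl(3,1) with m = 2 + 2 = 4 generators.
Number of grade-2 blades = C(m, 2) = C(4, 2)
= 4*3/2 = 6


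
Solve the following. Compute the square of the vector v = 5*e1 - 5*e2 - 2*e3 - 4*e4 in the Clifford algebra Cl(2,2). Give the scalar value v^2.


v^2 = sum of c_i^2 * e_i^2
Positive signature terms (e_i^2 = +1): 5^2 + (-5)^2 = 50
Negative signature terms (e_j^2 = -1): (-2)^2 + (-4)^2 = 20
v^2 = 50 - 20 = 30


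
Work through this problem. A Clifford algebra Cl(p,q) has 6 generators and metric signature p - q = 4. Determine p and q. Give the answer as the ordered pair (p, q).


We need p + q = 6 and p - q = 4.
Adding: 2p = 6 + 4 = 10, so p = 5.
Then q = 6 - 5 = 1.
(p, q) = (5, 1)


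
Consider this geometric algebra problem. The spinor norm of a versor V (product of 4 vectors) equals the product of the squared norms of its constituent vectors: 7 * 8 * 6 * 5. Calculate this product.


Spinor norm N(V) = |v1|^2 * |v2|^2 * ... * |v4|^2
= 7 * 8 * 6 * 5
Running product: 7, 56, 336, 1680
N(V) = 1680


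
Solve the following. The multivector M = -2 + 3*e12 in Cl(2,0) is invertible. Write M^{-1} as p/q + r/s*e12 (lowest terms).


M = -2 + 3*e12, where e12^2 = -1.
Since M commutes with its reverse ~M = a - b*e12, M * ~M = a^2 - b^2*e12^2 = a^2 + b^2.
So M^{-1} = ~M / (a^2 + b^2) = (a - b*e12)/(a^2 + b^2).
a^2 + b^2 = 4 + 9 = 13
Scalar part = -2/13 = -2/13
Bivector coeff = -3/13 = -3/13
M^{-1} = -2/13 - 3/13*e12


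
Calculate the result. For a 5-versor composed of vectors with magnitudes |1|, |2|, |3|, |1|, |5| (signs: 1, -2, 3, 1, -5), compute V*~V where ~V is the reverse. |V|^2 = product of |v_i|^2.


Each vector v_i has |v_i|^2 = s_i^2
Squared scales: 1^2 = 1, (-2)^2 = 4, 3^2 = 9, 1^2 = 1, (-5)^2 = 25
|V|^2 = 1 * 4 * 9 * 1 * 25
= 900


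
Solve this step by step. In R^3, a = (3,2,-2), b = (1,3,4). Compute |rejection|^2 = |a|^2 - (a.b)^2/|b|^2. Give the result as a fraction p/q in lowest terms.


|a|^2 = 3^2 + 2^2 + (-2)^2 = 17
|b|^2 = 1^2 + 3^2 + 4^2 = 26
a . b = 3*1 + 2*3 + (-2)*4 = 1
(a.b)^2 = 1^2 = 1
|rej|^2 = 17 - 1/26
= (442 - 1)/26
= 441/26
In lowest terms: 441/26


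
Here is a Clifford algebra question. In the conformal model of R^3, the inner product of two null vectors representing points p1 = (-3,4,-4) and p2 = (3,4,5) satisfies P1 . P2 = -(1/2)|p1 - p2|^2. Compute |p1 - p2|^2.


p1 - p2 = (-6, 0, -9)
|p1 - p2|^2 = (-6)^2 + 0^2 + (-9)^2
= 36 + 0 + 81
= 117


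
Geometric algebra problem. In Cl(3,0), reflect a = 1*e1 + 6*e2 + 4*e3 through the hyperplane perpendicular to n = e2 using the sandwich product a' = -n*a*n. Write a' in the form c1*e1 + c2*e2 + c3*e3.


Reflection formula: a' = -n*a*n, with n = e2 (unit vector, n^2 = 1).
For reflection through hyperplane perp to e2:
The component along e2 flips sign, others stay.
a = (1, 6, 4)
a' = (1, -6, 4)
a' = 1*e1 - 6*e2 + 4*e3


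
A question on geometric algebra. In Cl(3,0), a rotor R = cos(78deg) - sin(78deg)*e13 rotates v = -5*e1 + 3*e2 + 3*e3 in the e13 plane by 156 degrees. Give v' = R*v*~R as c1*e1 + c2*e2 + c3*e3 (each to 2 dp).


Rotor R = cos(78deg) - sin(78deg)*e13
Rotation angle theta = 2 * 78 = 156 degrees in the e13 plane (e1 -> e3).
The component perpendicular to the plane (e2) is invariant: v'_2 = v2 = 3.00
cos(156deg) = -0.9135, sin(156deg) = 0.4067
v'_1 = v1*cos(theta) - v3*sin(theta) = -5*(-0.9135) - 3*0.4067 = 3.35
v'_3 = v1*sin(theta) + v3*cos(theta) = -5*0.4067 + 3*(-0.9135) = -4.77
v' = 3.35*e1 + 3.00*e2 - 4.77*e3


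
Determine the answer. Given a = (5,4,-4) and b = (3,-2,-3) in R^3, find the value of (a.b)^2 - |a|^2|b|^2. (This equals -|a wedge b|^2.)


a . b = 5*3 + 4*(-2) + (-4)*(-3)
= 15 + (-8) + 12 = 19
|a|^2 = 5^2 + 4^2 + (-4)^2 = 57
|b|^2 = 3^2 + (-2)^2 + (-3)^2 = 22
(a.b)^2 = 19^2 = 361
|a|^2 * |b|^2 = 57 * 22 = 1254
Result = 361 - 1254 = -893


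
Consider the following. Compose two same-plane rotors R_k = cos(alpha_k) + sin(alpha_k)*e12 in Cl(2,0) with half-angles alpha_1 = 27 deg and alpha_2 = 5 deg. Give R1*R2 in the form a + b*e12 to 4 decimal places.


Same-plane rotors commute and their half-angles add:
R1*R2 = cos(a1 + a2) + sin(a1 + a2)*e12.
a1 + a2 = 27 + 5 = 32 deg
cos(32 deg) = 0.8480
sin(32 deg) = 0.5299
R1*R2 = 0.8480 + 0.5299*e12


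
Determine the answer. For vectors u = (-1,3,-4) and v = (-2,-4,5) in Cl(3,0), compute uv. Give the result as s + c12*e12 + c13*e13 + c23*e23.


In Cl(3,0): e_i^2 = 1, e_ie_j = -e_je_i for i != j.
Scalar part = u . v = (-1)*(-2) + 3*(-4) + (-4)*5
= 2 + (-12) + (-20) = -30
e12 coeff = (-1)*(-4) - 3*(-2) = 4 - (-6) = 10
e13 coeff = (-1)*5 - (-4)*(-2) = -5 - 8 = -13
e23 coeff = 3*5 - (-4)*(-4) = 15 - 16 = -1
uv = -30 + 10*e12 - 13*e13 - 1*e23


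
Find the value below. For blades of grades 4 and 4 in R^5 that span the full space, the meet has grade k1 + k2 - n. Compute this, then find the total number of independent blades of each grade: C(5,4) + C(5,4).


Meet grade = grade(A) + grade(B) - n
= 4 + 4 - 5 = 3
C(5,4) = 5
C(5,4) = 5
dim_A + dim_B = 5 + 5 = 10


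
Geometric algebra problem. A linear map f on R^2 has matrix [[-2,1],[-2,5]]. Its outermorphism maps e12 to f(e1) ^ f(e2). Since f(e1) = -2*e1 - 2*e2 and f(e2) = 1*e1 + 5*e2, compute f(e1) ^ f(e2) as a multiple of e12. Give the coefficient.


The outermorphism of a linear map f sends e1^e2 to f(e1)^f(e2).
f(e1) = -2*e1 - 2*e2
f(e2) = 1*e1 + 5*e2
f(e1) ^ f(e2) = (-2*e1 - 2*e2) ^ (1*e1 + 5*e2)
= (-2)*5*e12 + (-2)*1*e21
= (-10 - (-2))*e12
= -8*e12
Coefficient = -8


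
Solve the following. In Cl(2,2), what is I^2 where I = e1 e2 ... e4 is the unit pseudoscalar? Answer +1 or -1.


The pseudoscalar I = e1...e_n (product of all n generators) of Cl(p,q) satisfies I^2 = (-1)^(q + n(n-1)/2).
p = 2, q = 2, n = p + q = 4
n(n-1)/2 = 4 * 3 / 2 = 6
Exponent = q + n(n-1)/2 = 2 + 6 = 8
I^2 = (-1)^8 = +1


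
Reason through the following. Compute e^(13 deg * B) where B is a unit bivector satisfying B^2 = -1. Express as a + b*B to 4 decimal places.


For a unit bivector B with B^2 = -1, the exponential series gives
e^(theta*B) = cos(theta) + sin(theta)*B (the GA analogue of Euler's formula).
theta = 13 degrees = 0.226893 rad
cos(13 deg) = 0.9744
sin(13 deg) = 0.2250
exp(theta*B) = 0.9744 + 0.2250*B


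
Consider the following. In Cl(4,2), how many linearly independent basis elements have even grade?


Even subalgebra dimension = 2^(n-1)
n = 4 + 2 = 6
2^(6 - 1) = 2^5 = 32
Verification: sum of C(6,k) for even k = 1 + 15 + 15 + 1 = 32
Result = 32


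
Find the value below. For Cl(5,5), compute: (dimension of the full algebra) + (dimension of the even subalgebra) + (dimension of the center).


n = 5 + 5 = 10
Total dim = 2^10 = 1024
Even subalgebra dim = 2^9 = 512
n is even, so center dim = 1
Sum = 1024 + 512 + 1 = 1537


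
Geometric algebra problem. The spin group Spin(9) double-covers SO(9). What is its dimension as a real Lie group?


Spin(n) double-covers SO(n); both have Lie algebra so(n) of dimension n(n-1)/2.
n = 9
n(n-1) = 9 * 8 = 72
dim Spin(9) = 72/2 = 36


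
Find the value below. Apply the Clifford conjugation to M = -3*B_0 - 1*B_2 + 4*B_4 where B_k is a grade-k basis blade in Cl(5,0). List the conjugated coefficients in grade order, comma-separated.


Clifford conjugate sign for grade k: (-1)^(k(k+1)/2)
Grade 0: (-1)^(0*1/2) = (-1)^0 = 1, coeff -3 -> -3
Grade 2: (-1)^(2*3/2) = (-1)^3 = -1, coeff -1 -> 1
Grade 4: (-1)^(4*5/2) = (-1)^10 = 1, coeff 4 -> 4
Conjugated coefficients: -3, 1, 4


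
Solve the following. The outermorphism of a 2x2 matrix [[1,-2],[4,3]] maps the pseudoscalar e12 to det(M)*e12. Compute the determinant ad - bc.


The outermorphism of a linear map f sends e1^e2 to f(e1)^f(e2).
f(e1) = 1*e1 + 4*e2
f(e2) = -2*e1 + 3*e2
f(e1) ^ f(e2) = (1*e1 + 4*e2) ^ (-2*e1 + 3*e2)
= 1*3*e12 + 4*(-2)*e21
= (3 - (-8))*e12
= 11*e12
Coefficient = 11


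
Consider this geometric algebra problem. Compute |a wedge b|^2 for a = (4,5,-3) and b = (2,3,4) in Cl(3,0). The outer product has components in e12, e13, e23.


a wedge b = (a1*b2 - a2*b1)*e12 + (a1*b3 - a3*b1)*e13 + (a2*b3 - a3*b2)*e23
e12 coeff: 4*3 - 5*2 = 12 - 10 = 2
e13 coeff: 4*4 - (-3)*2 = 16 - (-6) = 22
e23 coeff: 5*4 - (-3)*3 = 20 - (-9) = 29
|a wedge b|^2 = 2^2 + 22^2 + 29^2
= 4 + 484 + 841
= 1329


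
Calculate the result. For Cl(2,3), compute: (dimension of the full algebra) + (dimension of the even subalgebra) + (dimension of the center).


n = 2 + 3 = 5
Total dim = 2^5 = 32
Even subalgebra dim = 2^4 = 16
n is odd, so center dim = 2
Sum = 32 + 16 + 2 = 50


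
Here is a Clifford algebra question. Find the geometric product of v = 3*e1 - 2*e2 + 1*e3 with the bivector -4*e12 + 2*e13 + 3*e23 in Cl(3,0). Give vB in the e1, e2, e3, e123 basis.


vB has grade-1 (vector) and grade-3 (trivector) parts: vB = (v _| B) + (v ^ B).
Vector part <vB>_1:
  e1: -v2*b12 - v3*b13 = -(-2)*(-4) - (1)*(2) = -10
  e2: v1*b12 - v3*b23 = (3)*(-4) - (1)*(3) = -15
  e3: v1*b13 + v2*b23 = (3)*(2) + (-2)*(3) = 0
Trivector part <vB>_3:
  e123: v1*b23 - v2*b13 + v3*b12 = (3)*(3) - (-2)*(2) + (1)*(-4) = 9
vB = -10*e1 - 15*e2 + 0*e3 + 9*e123


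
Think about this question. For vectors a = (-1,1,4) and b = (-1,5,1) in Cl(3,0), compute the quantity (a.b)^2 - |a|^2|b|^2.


a . b = (-1)*(-1) + 1*5 + 4*1
= 1 + 5 + 4 = 10
|a|^2 = (-1)^2 + 1^2 + 4^2 = 18
|b|^2 = (-1)^2 + 5^2 + 1^2 = 27
(a.b)^2 = 10^2 = 100
|a|^2 * |b|^2 = 18 * 27 = 486
Result = 100 - 486 = -386


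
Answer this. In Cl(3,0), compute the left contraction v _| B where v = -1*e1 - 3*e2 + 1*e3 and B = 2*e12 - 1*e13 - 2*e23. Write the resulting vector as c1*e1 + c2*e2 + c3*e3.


Left contraction v _| B = <vB>_1 (grade-1 part of the geometric product vB).
Using e1_|e12 = e2, e2_|e12 = -e1, e1_|e13 = e3, e3_|e13 = -e1, e2_|e23 = e3, e3_|e23 = -e2:
e1 coeff: -v2*b12 - v3*b13 = -(-3)*(2) - (1)*(-1) = 7
e2 coeff: v1*b12 - v3*b23 = (-1)*(2) - (1)*(-2) = 0
e3 coeff: v1*b13 + v2*b23 = (-1)*(-1) + (-3)*(-2) = 7
v _| B = 7*e1 + 0*e2 + 7*e3


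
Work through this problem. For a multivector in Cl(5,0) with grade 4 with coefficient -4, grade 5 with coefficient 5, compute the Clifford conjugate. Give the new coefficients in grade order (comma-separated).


Clifford conjugate sign for grade k: (-1)^(k(k+1)/2)
Grade 4: (-1)^(4*5/2) = (-1)^10 = 1, coeff -4 -> -4
Grade 5: (-1)^(5*6/2) = (-1)^15 = -1, coeff 5 -> -5
Conjugated coefficients: -4, -5


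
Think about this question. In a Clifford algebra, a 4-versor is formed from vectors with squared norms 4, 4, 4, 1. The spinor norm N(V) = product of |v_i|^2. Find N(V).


Spinor norm N(V) = |v1|^2 * |v2|^2 * ... * |v4|^2
= 4 * 4 * 4 * 1
Running product: 4, 16, 64, 64
N(V) = 64


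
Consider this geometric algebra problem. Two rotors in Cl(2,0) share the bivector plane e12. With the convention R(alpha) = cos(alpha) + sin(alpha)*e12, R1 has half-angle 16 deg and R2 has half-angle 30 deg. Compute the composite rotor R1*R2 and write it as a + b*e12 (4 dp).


Same-plane rotors commute and their half-angles add:
R1*R2 = cos(a1 + a2) + sin(a1 + a2)*e12.
a1 + a2 = 16 + 30 = 46 deg
cos(46 deg) = 0.6947
sin(46 deg) = 0.7193
R1*R2 = 0.6947 + 0.7193*e12


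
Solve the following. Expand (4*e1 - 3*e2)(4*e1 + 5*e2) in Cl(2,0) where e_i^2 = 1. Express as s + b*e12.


Expand: (4*e1 - 3*e2)(4*e1 + 5*e2)
= 4*4*e1e1 + 4*5*e1e2 + (-3)*4*e2e1 + (-3)*5*e2e2
Using e1^2 = e2^2 = 1, e2e1 = -e1e2:
Scalar part s = 4*4 + (-3)*5 = 16 + (-15) = 1
Bivector part b = 4*5 - (-3)*4 = 20 - (-12) = 32
uv = 1 + 32*e12


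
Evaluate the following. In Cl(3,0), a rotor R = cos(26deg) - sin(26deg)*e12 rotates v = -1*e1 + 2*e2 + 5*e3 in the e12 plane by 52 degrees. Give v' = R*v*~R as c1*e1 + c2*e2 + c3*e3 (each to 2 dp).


Rotor R = cos(26deg) - sin(26deg)*e12
Rotation angle theta = 2 * 26 = 52 degrees in the e12 plane (e1 -> e2).
The component perpendicular to the plane (e3) is invariant: v'_3 = v3 = 5.00
cos(52deg) = 0.6157, sin(52deg) = 0.7880
v'_1 = v1*cos(theta) - v2*sin(theta) = -1*0.6157 - 2*0.7880 = -2.19
v'_2 = v1*sin(theta) + v2*cos(theta) = -1*0.7880 + 2*0.6157 = 0.44
v' = -2.19*e1 + 0.44*e2 + 5.00*e3


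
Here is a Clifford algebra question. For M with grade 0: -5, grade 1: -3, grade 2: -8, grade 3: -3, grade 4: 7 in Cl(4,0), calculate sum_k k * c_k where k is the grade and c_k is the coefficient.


Grade-weighted sum = sum of grade_k * coefficient_k
0*(-5) = 0
1*(-3) = -3
2*(-8) = -16
3*(-3) = -9
4*7 = 28
Total = 0 + (-3) + (-16) + (-9) + 28 = 0


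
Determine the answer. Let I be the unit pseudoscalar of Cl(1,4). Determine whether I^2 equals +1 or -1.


The pseudoscalar I = e1...e_n (product of all n generators) of Cl(p,q) satisfies I^2 = (-1)^(q + n(n-1)/2).
p = 1, q = 4, n = p + q = 5
n(n-1)/2 = 5 * 4 / 2 = 10
Exponent = q + n(n-1)/2 = 4 + 10 = 14
I^2 = (-1)^14 = +1


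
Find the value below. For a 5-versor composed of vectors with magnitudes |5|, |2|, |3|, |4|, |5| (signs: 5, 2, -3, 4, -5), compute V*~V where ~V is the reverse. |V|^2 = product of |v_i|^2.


Each vector v_i has |v_i|^2 = s_i^2
Squared scales: 5^2 = 25, 2^2 = 4, (-3)^2 = 9, 4^2 = 16, (-5)^2 = 25
|V|^2 = 25 * 4 * 9 * 16 * 25
= 360000


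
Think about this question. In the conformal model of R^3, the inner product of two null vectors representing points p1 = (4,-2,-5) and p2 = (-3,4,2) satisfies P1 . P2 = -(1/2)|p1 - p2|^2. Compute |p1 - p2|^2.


p1 - p2 = (7, -6, -7)
|p1 - p2|^2 = 7^2 + (-6)^2 + (-7)^2
= 49 + 36 + 49
= 134


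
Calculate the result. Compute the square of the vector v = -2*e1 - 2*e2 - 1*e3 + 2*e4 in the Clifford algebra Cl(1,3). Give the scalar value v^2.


v^2 = sum of c_i^2 * e_i^2
Positive signature terms (e_i^2 = +1): (-2)^2 = 4
Negative signature terms (e_j^2 = -1): (-2)^2 + (-1)^2 + 2^2 = 9
v^2 = 4 - 9 = -5


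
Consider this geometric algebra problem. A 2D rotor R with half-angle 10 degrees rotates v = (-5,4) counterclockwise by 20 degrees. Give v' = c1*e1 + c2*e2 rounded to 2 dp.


Rotor R = cos(10deg) - sin(10deg)*e12
Rotation angle theta = 2 * 10 = 20 degrees
v' = R*v*~R rotates v by theta.
cos(20deg) = 0.9397, sin(20deg) = 0.3420
v'_1 = -5*cos(20deg) - 4*sin(20deg)
= -5*0.9397 - 4*0.3420
= -6.07
v'_2 = -5*sin(20deg) + 4*cos(20deg)
= -5*0.3420 + 4*0.9397
= 2.05
v' = -6.07*e1 + 2.05*e2


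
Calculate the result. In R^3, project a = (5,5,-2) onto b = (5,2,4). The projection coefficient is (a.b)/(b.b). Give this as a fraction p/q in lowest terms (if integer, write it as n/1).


Projection coefficient = (a . b) / (b . b)
a . b = 5*5 + 5*2 + (-2)*4
= 25 + 10 + (-8) = 27
b . b = 5^2 + 2^2 + 4^2
= 25 + 4 + 16 = 45
Coefficient = 27/45
In lowest terms: 3/5


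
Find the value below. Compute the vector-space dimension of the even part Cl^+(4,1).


Even subalgebra dimension = 2^(n-1)
n = 4 + 1 = 5
2^(5 - 1) = 2^4 = 16
Verification: sum of C(5,k) for even k = 1 + 10 + 5 = 16
Result = 16


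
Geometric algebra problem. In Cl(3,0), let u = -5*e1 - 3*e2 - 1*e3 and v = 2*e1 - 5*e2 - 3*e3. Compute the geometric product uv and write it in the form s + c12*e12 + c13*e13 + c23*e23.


In Cl(3,0): e_i^2 = 1, e_ie_j = -e_je_i for i != j.
Scalar part = u . v = (-5)*2 + (-3)*(-5) + (-1)*(-3)
= -10 + 15 + 3 = 8
e12 coeff = (-5)*(-5) - (-3)*2 = 25 - (-6) = 31
e13 coeff = (-5)*(-3) - (-1)*2 = 15 - (-2) = 17
e23 coeff = (-3)*(-3) - (-1)*(-5) = 9 - 5 = 4
uv = 8 + 31*e12 + 17*e13 + 4*e23


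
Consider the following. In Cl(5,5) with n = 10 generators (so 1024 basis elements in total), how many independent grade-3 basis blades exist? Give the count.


Number of grade-k basis blades in Cl(p,q) with n = p + q is C(n, k).
n = 5 + 5 = 10
C(10, 3) = 10! / (3! * 7!)
= 3628800 / (6 * 5040)
= 120


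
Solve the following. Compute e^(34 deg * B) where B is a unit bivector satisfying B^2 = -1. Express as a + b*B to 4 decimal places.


For a unit bivector B with B^2 = -1, the exponential series gives
e^(theta*B) = cos(theta) + sin(theta)*B (the GA analogue of Euler's formula).
theta = 34 degrees = 0.593412 rad
cos(34 deg) = 0.8290
sin(34 deg) = 0.5592
exp(theta*B) = 0.8290 + 0.5592*B


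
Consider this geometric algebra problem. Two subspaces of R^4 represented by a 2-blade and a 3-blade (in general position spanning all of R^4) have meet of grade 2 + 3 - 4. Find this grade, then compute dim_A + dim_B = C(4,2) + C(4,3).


Meet grade = grade(A) + grade(B) - n
= 2 + 3 - 4 = 1
C(4,2) = 6
C(4,3) = 4
dim_A + dim_B = 6 + 4 = 10


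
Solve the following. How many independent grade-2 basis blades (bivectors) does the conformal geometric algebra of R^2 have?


The conformal model of R^2 uses Cl(3,1) with m = 2 + 2 = 4 generators.
Number of grade-2 blades = C(m, 2) = C(4, 2)
= 4*3/2 = 6


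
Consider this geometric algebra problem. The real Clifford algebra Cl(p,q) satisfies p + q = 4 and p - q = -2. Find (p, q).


We need p + q = 4 and p - q = -2.
Adding: 2p = 4 + (-2) = 2, so p = 1.
Then q = 4 - 1 = 3.
(p, q) = (1, 3)


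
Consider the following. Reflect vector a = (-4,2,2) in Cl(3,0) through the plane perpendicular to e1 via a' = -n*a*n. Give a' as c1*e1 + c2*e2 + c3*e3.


Reflection formula: a' = -n*a*n, with n = e1 (unit vector, n^2 = 1).
For reflection through hyperplane perp to e1:
The component along e1 flips sign, others stay.
a = (-4, 2, 2)
a' = (4, 2, 2)
a' = 4*e1 + 2*e2 + 2*e3


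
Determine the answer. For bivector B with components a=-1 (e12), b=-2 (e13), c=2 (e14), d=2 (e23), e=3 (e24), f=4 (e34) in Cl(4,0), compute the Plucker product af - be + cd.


Plucker relation: af - be + cd
a*f = (-1)*4 = -4
b*e = (-2)*3 = -6
c*d = 2*2 = 4
af - be + cd = -4 - (-6) + 4
= 6


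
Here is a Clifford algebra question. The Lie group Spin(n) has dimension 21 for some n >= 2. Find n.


dim Spin(n) = dim so(n) = n(n-1)/2.
Solve n(n-1)/2 = 21, i.e. n^2 - n - 42 = 0.
Discriminant = 1 + 8*21 = 169
n = (1 + sqrt(169))/2 = (1 + 13)/2 = 7


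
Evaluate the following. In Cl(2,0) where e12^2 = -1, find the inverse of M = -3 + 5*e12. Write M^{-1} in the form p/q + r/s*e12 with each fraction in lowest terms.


M = -3 + 5*e12, where e12^2 = -1.
Since M commutes with its reverse ~M = a - b*e12, M * ~M = a^2 - b^2*e12^2 = a^2 + b^2.
So M^{-1} = ~M / (a^2 + b^2) = (a - b*e12)/(a^2 + b^2).
a^2 + b^2 = 9 + 25 = 34
Scalar part = -3/34 = -3/34
Bivector coeff = -5/34 = -5/34
M^{-1} = -3/34 - 5/34*e12


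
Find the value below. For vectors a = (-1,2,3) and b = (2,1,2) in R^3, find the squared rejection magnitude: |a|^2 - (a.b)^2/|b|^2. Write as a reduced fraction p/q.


|a|^2 = (-1)^2 + 2^2 + 3^2 = 14
|b|^2 = 2^2 + 1^2 + 2^2 = 9
a . b = (-1)*2 + 2*1 + 3*2 = 6
(a.b)^2 = 6^2 = 36
|rej|^2 = 14 - 36/9
= (126 - 36)/9
= 90/9
In lowest terms: 10/1


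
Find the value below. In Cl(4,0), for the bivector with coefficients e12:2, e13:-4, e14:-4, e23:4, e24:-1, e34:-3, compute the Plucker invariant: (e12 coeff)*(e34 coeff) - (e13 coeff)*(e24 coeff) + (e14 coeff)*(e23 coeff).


Plucker relation: af - be + cd
a*f = 2*(-3) = -6
b*e = (-4)*(-1) = 4
c*d = (-4)*4 = -16
af - be + cd = -6 - 4 + (-16)
= -26


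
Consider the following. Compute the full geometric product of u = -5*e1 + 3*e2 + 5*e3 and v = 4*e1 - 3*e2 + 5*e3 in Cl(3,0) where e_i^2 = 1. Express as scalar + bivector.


In Cl(3,0): e_i^2 = 1, e_ie_j = -e_je_i for i != j.
Scalar part = u . v = (-5)*4 + 3*(-3) + 5*5
= -20 + (-9) + 25 = -4
e12 coeff = (-5)*(-3) - 3*4 = 15 - 12 = 3
e13 coeff = (-5)*5 - 5*4 = -25 - 20 = -45
e23 coeff = 3*5 - 5*(-3) = 15 - (-15) = 30
uv = -4 + 3*e12 - 45*e13 + 30*e23


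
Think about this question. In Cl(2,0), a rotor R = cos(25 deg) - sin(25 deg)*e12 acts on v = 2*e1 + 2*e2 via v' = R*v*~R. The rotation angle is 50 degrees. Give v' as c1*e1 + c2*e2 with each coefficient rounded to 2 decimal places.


Rotor R = cos(25deg) - sin(25deg)*e12
Rotation angle theta = 2 * 25 = 50 degrees
v' = R*v*~R rotates v by theta.
cos(50deg) = 0.6428, sin(50deg) = 0.7660
v'_1 = 2*cos(50deg) - 2*sin(50deg)
= 2*0.6428 - 2*0.7660
= -0.25
v'_2 = 2*sin(50deg) + 2*cos(50deg)
= 2*0.7660 + 2*0.6428
= 2.82
v' = -0.25*e1 + 2.82*e2


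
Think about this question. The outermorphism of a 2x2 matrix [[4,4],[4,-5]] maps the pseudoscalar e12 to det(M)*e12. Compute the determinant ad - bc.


The outermorphism of a linear map f sends e1^e2 to f(e1)^f(e2).
f(e1) = 4*e1 + 4*e2
f(e2) = 4*e1 - 5*e2
f(e1) ^ f(e2) = (4*e1 + 4*e2) ^ (4*e1 - 5*e2)
= 4*(-5)*e12 + 4*4*e21
= (-20 - 16)*e12
= -36*e12
Coefficient = -36


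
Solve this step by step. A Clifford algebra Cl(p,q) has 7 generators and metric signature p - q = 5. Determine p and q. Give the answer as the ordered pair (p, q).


We need p + q = 7 and p - q = 5.
Adding: 2p = 7 + 5 = 12, so p = 6.
Then q = 7 - 6 = 1.
(p, q) = (6, 1)


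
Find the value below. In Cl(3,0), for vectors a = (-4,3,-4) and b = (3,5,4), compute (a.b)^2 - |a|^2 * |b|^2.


a . b = (-4)*3 + 3*5 + (-4)*4
= -12 + 15 + (-16) = -13
|a|^2 = (-4)^2 + 3^2 + (-4)^2 = 41
|b|^2 = 3^2 + 5^2 + 4^2 = 50
(a.b)^2 = (-13)^2 = 169
|a|^2 * |b|^2 = 41 * 50 = 2050
Result = 169 - 2050 = -1881


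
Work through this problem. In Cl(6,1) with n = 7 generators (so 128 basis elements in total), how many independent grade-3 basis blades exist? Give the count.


Number of grade-k basis blades in Cl(p,q) with n = p + q is C(n, k).
n = 6 + 1 = 7
C(7, 3) = 7! / (3! * 4!)
= 5040 / (6 * 24)
= 35


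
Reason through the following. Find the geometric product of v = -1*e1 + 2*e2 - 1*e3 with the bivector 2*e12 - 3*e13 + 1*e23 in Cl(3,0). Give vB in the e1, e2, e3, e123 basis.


vB has grade-1 (vector) and grade-3 (trivector) parts: vB = (v _| B) + (v ^ B).
Vector part <vB>_1:
  e1: -v2*b12 - v3*b13 = -(2)*(2) - (-1)*(-3) = -7
  e2: v1*b12 - v3*b23 = (-1)*(2) - (-1)*(1) = -1
  e3: v1*b13 + v2*b23 = (-1)*(-3) + (2)*(1) = 5
Trivector part <vB>_3:
  e123: v1*b23 - v2*b13 + v3*b12 = (-1)*(1) - (2)*(-3) + (-1)*(2) = 3
vB = -7*e1 - 1*e2 + 5*e3 + 3*e123


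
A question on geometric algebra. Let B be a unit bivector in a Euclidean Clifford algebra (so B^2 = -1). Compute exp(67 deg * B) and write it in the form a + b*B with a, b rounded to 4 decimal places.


For a unit bivector B with B^2 = -1, the exponential series gives
e^(theta*B) = cos(theta) + sin(theta)*B (the GA analogue of Euler's formula).
theta = 67 degrees = 1.169371 rad
cos(67 deg) = 0.3907
sin(67 deg) = 0.9205
exp(theta*B) = 0.3907 + 0.9205*B


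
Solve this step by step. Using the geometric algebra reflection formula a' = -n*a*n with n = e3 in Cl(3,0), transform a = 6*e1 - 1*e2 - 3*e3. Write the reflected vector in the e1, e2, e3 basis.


Reflection formula: a' = -n*a*n, with n = e3 (unit vector, n^2 = 1).
For reflection through hyperplane perp to e3:
The component along e3 flips sign, others stay.
a = (6, -1, -3)
a' = (6, -1, 3)
a' = 6*e1 - 1*e2 + 3*e3


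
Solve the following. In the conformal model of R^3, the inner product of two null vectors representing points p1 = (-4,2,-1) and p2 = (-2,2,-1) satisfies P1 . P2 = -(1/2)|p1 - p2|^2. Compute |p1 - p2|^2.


p1 - p2 = (-2, 0, 0)
|p1 - p2|^2 = (-2)^2 + 0^2 + 0^2
= 4 + 0 + 0
= 4


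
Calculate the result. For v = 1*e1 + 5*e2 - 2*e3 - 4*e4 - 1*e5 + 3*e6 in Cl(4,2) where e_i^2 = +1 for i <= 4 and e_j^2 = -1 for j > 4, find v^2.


v^2 = sum of c_i^2 * e_i^2
Positive signature terms (e_i^2 = +1): 1^2 + 5^2 + (-2)^2 + (-4)^2 = 46
Negative signature terms (e_j^2 = -1): (-1)^2 + 3^2 = 10
v^2 = 46 - 10 = 36


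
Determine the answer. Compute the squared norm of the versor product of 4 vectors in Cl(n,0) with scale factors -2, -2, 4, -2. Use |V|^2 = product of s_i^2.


Each vector v_i has |v_i|^2 = s_i^2
Squared scales: (-2)^2 = 4, (-2)^2 = 4, 4^2 = 16, (-2)^2 = 4
|V|^2 = 4 * 4 * 16 * 4
= 1024


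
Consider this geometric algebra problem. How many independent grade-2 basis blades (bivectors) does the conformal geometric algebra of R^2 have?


The conformal model of R^2 uses Cl(3,1) with m = 2 + 2 = 4 generators.
Number of grade-2 blades = C(m, 2) = C(4, 2)
= 4*3/2 = 6


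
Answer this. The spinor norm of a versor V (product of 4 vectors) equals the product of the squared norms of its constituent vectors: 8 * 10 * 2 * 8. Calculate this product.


Spinor norm N(V) = |v1|^2 * |v2|^2 * ... * |v4|^2
= 8 * 10 * 2 * 8
Running product: 8, 80, 160, 1280
N(V) = 1280


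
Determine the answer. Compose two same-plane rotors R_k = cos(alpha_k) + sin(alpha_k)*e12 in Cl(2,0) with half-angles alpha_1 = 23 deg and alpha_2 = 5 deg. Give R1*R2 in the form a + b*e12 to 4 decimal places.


Same-plane rotors commute and their half-angles add:
R1*R2 = cos(a1 + a2) + sin(a1 + a2)*e12.
a1 + a2 = 23 + 5 = 28 deg
cos(28 deg) = 0.8829
sin(28 deg) = 0.4695
R1*R2 = 0.8829 + 0.4695*e12


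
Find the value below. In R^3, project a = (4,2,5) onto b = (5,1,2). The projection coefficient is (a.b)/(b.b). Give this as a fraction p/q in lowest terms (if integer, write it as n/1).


Projection coefficient = (a . b) / (b . b)
a . b = 4*5 + 2*1 + 5*2
= 20 + 2 + 10 = 32
b . b = 5^2 + 1^2 + 2^2
= 25 + 1 + 4 = 30
Coefficient = 32/30
In lowest terms: 16/15


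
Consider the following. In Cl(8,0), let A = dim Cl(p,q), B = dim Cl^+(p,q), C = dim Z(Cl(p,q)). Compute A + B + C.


n = 8 + 0 = 8
Total dim = 2^8 = 256
Even subalgebra dim = 2^7 = 128
n is even, so center dim = 1
Sum = 256 + 128 + 1 = 385


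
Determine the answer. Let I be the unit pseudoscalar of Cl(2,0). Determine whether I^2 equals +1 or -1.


The pseudoscalar I = e1...e_n (product of all n generators) of Cl(p,q) satisfies I^2 = (-1)^(q + n(n-1)/2).
p = 2, q = 0, n = p + q = 2
n(n-1)/2 = 2 * 1 / 2 = 1
Exponent = q + n(n-1)/2 = 0 + 1 = 1
I^2 = (-1)^1 = -1


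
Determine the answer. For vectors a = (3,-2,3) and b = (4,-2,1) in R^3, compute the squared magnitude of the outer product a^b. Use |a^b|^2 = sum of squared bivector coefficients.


a wedge b = (a1*b2 - a2*b1)*e12 + (a1*b3 - a3*b1)*e13 + (a2*b3 - a3*b2)*e23
e12 coeff: 3*(-2) - (-2)*4 = -6 - (-8) = 2
e13 coeff: 3*1 - 3*4 = 3 - 12 = -9
e23 coeff: (-2)*1 - 3*(-2) = -2 - (-6) = 4
|a wedge b|^2 = 2^2 + (-9)^2 + 4^2
= 4 + 81 + 16
= 101


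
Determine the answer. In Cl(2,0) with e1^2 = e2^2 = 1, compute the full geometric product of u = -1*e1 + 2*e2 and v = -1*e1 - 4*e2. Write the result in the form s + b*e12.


Expand: (-1*e1 + 2*e2)(-1*e1 - 4*e2)
= (-1)*(-1)*e1e1 + (-1)*(-4)*e1e2 + 2*(-1)*e2e1 + 2*(-4)*e2e2
Using e1^2 = e2^2 = 1, e2e1 = -e1e2:
Scalar part s = (-1)*(-1) + 2*(-4) = 1 + (-8) = -7
Bivector part b = (-1)*(-4) - 2*(-1) = 4 - (-2) = 6
uv = -7 + 6*e12


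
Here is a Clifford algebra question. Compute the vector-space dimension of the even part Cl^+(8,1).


Even subalgebra dimension = 2^(n-1)
n = 8 + 1 = 9
2^(9 - 1) = 2^8 = 256
Verification: sum of C(9,k) for even k = 1 + 36 + 126 + 84 + 9 = 256
Result = 256


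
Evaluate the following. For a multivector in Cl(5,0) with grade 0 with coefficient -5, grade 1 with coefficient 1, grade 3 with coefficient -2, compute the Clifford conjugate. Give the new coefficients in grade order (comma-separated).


Clifford conjugate sign for grade k: (-1)^(k(k+1)/2)
Grade 0: (-1)^(0*1/2) = (-1)^0 = 1, coeff -5 -> -5
Grade 1: (-1)^(1*2/2) = (-1)^1 = -1, coeff 1 -> -1
Grade 3: (-1)^(3*4/2) = (-1)^6 = 1, coeff -2 -> -2
Conjugated coefficients: -5, -1, -2


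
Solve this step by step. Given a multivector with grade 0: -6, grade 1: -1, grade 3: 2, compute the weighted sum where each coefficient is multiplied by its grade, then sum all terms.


Grade-weighted sum = sum of grade_k * coefficient_k
0*(-6) = 0
1*(-1) = -1
3*2 = 6
Total = 0 + (-1) + 6 = 5


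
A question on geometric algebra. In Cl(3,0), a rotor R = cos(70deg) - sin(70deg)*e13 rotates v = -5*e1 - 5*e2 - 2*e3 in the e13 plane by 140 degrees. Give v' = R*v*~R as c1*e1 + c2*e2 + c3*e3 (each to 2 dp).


Rotor R = cos(70deg) - sin(70deg)*e13
Rotation angle theta = 2 * 70 = 140 degrees in the e13 plane (e1 -> e3).
The component perpendicular to the plane (e2) is invariant: v'_2 = v2 = -5.00
cos(140deg) = -0.7660, sin(140deg) = 0.6428
v'_1 = v1*cos(theta) - v3*sin(theta) = -5*(-0.7660) - (-2)*0.6428 = 5.12
v'_3 = v1*sin(theta) + v3*cos(theta) = -5*0.6428 + (-2)*(-0.7660) = -1.68
v' = 5.12*e1 - 5.00*e2 - 1.68*e3


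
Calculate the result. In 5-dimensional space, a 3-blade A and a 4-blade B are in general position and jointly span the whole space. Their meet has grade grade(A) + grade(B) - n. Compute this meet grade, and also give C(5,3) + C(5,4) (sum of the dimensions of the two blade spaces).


Meet grade = grade(A) + grade(B) - n
= 3 + 4 - 5 = 2
C(5,3) = 10
C(5,4) = 5
dim_A + dim_B = 10 + 5 = 15


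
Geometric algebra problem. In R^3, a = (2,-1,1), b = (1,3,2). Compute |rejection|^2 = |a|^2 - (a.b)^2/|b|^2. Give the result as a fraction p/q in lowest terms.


|a|^2 = 2^2 + (-1)^2 + 1^2 = 6
|b|^2 = 1^2 + 3^2 + 2^2 = 14
a . b = 2*1 + (-1)*3 + 1*2 = 1
(a.b)^2 = 1^2 = 1
|rej|^2 = 6 - 1/14
= (84 - 1)/14
= 83/14
In lowest terms: 83/14


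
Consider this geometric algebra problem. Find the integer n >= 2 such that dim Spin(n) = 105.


dim Spin(n) = dim so(n) = n(n-1)/2.
Solve n(n-1)/2 = 105, i.e. n^2 - n - 210 = 0.
Discriminant = 1 + 8*105 = 841
n = (1 + sqrt(841))/2 = (1 + 29)/2 = 15


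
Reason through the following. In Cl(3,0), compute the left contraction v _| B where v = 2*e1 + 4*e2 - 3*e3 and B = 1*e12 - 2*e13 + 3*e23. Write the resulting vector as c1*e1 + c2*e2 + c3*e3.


Left contraction v _| B = <vB>_1 (grade-1 part of the geometric product vB).
Using e1_|e12 = e2, e2_|e12 = -e1, e1_|e13 = e3, e3_|e13 = -e1, e2_|e23 = e3, e3_|e23 = -e2:
e1 coeff: -v2*b12 - v3*b13 = -(4)*(1) - (-3)*(-2) = -10
e2 coeff: v1*b12 - v3*b23 = (2)*(1) - (-3)*(3) = 11
e3 coeff: v1*b13 + v2*b23 = (2)*(-2) + (4)*(3) = 8
v _| B = -10*e1 + 11*e2 + 8*e3


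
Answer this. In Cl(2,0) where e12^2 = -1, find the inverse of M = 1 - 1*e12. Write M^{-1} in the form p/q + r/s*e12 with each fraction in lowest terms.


M = 1 - 1*e12, where e12^2 = -1.
Since M commutes with its reverse ~M = a - b*e12, M * ~M = a^2 - b^2*e12^2 = a^2 + b^2.
So M^{-1} = ~M / (a^2 + b^2) = (a - b*e12)/(a^2 + b^2).
a^2 + b^2 = 1 + 1 = 2
Scalar part = 1/2 = 1/2
Bivector coeff = 1/2 = 1/2
M^{-1} = 1/2 + 1/2*e12


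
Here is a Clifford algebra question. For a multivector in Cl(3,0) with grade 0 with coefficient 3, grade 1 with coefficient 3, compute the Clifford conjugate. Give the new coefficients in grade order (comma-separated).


Clifford conjugate sign for grade k: (-1)^(k(k+1)/2)
Grade 0: (-1)^(0*1/2) = (-1)^0 = 1, coeff 3 -> 3
Grade 1: (-1)^(1*2/2) = (-1)^1 = -1, coeff 3 -> -3
Conjugated coefficients: 3, -3


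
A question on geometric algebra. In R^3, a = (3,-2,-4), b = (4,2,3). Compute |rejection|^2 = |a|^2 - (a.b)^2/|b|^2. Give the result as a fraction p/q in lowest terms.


|a|^2 = 3^2 + (-2)^2 + (-4)^2 = 29
|b|^2 = 4^2 + 2^2 + 3^2 = 29
a . b = 3*4 + (-2)*2 + (-4)*3 = -4
(a.b)^2 = (-4)^2 = 16
|rej|^2 = 29 - 16/29
= (841 - 16)/29
= 825/29
In lowest terms: 825/29


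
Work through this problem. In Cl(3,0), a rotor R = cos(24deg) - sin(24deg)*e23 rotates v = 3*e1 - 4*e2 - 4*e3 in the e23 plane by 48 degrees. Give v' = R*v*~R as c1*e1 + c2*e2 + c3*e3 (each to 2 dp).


Rotor R = cos(24deg) - sin(24deg)*e23
Rotation angle theta = 2 * 24 = 48 degrees in the e23 plane (e2 -> e3).
The component perpendicular to the plane (e1) is invariant: v'_1 = v1 = 3.00
cos(48deg) = 0.6691, sin(48deg) = 0.7431
v'_2 = v2*cos(theta) - v3*sin(theta) = -4*0.6691 - (-4)*0.7431 = 0.30
v'_3 = v2*sin(theta) + v3*cos(theta) = -4*0.7431 + (-4)*0.6691 = -5.65
v' = 3.00*e1 + 0.30*e2 - 5.65*e3


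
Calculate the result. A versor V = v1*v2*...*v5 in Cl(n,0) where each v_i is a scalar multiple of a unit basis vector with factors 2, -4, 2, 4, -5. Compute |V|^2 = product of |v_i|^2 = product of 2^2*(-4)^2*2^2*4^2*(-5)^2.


Each vector v_i has |v_i|^2 = s_i^2
Squared scales: 2^2 = 4, (-4)^2 = 16, 2^2 = 4, 4^2 = 16, (-5)^2 = 25
|V|^2 = 4 * 16 * 4 * 16 * 25
= 102400


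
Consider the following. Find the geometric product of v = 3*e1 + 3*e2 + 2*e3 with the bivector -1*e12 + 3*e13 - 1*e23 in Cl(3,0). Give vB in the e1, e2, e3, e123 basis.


vB has grade-1 (vector) and grade-3 (trivector) parts: vB = (v _| B) + (v ^ B).
Vector part <vB>_1:
  e1: -v2*b12 - v3*b13 = -(3)*(-1) - (2)*(3) = -3
  e2: v1*b12 - v3*b23 = (3)*(-1) - (2)*(-1) = -1
  e3: v1*b13 + v2*b23 = (3)*(3) + (3)*(-1) = 6
Trivector part <vB>_3:
  e123: v1*b23 - v2*b13 + v3*b12 = (3)*(-1) - (3)*(3) + (2)*(-1) = -14
vB = -3*e1 - 1*e2 + 6*e3 - 14*e123


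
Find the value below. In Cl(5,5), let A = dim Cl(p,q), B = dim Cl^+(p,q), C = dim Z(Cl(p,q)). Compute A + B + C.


n = 5 + 5 = 10
Total dim = 2^10 = 1024
Even subalgebra dim = 2^9 = 512
n is even, so center dim = 1
Sum = 1024 + 512 + 1 = 1537


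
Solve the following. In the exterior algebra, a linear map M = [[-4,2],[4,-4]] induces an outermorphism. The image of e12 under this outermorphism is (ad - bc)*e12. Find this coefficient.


The outermorphism of a linear map f sends e1^e2 to f(e1)^f(e2).
f(e1) = -4*e1 + 4*e2
f(e2) = 2*e1 - 4*e2
f(e1) ^ f(e2) = (-4*e1 + 4*e2) ^ (2*e1 - 4*e2)
= (-4)*(-4)*e12 + 4*2*e21
= (16 - 8)*e12
= 8*e12
Coefficient = 8


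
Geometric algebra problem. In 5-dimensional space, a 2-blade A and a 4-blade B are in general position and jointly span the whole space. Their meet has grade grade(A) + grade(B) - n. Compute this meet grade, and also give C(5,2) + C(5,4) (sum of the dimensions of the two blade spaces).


Meet grade = grade(A) + grade(B) - n
= 2 + 4 - 5 = 1
C(5,2) = 10
C(5,4) = 5
dim_A + dim_B = 10 + 5 = 15


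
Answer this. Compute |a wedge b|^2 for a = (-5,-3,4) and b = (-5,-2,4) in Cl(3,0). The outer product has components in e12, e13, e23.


a wedge b = (a1*b2 - a2*b1)*e12 + (a1*b3 - a3*b1)*e13 + (a2*b3 - a3*b2)*e23
e12 coeff: (-5)*(-2) - (-3)*(-5) = 10 - 15 = -5
e13 coeff: (-5)*4 - 4*(-5) = -20 - (-20) = 0
e23 coeff: (-3)*4 - 4*(-2) = -12 - (-8) = -4
|a wedge b|^2 = (-5)^2 + 0^2 + (-4)^2
= 25 + 0 + 16
= 41


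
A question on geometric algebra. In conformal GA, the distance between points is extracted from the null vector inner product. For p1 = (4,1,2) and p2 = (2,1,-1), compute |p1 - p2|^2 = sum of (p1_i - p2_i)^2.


p1 - p2 = (2, 0, 3)
|p1 - p2|^2 = 2^2 + 0^2 + 3^2
= 4 + 0 + 9
= 13


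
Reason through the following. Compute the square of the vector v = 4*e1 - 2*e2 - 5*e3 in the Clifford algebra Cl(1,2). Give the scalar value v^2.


v^2 = sum of c_i^2 * e_i^2
Positive signature terms (e_i^2 = +1): 4^2 = 16
Negative signature terms (e_j^2 = -1): (-2)^2 + (-5)^2 = 29
v^2 = 16 - 29 = -13


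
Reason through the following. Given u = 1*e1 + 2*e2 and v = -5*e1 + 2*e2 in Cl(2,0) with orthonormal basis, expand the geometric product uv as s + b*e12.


Expand: (1*e1 + 2*e2)(-5*e1 + 2*e2)
= 1*(-5)*e1e1 + 1*2*e1e2 + 2*(-5)*e2e1 + 2*2*e2e2
Using e1^2 = e2^2 = 1, e2e1 = -e1e2:
Scalar part s = 1*(-5) + 2*2 = -5 + 4 = -1
Bivector part b = 1*2 - 2*(-5) = 2 - (-10) = 12
uv = -1 + 12*e12


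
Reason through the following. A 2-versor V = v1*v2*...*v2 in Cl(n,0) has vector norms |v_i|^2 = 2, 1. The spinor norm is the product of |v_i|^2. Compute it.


Spinor norm N(V) = |v1|^2 * |v2|^2 * ... * |v2|^2
= 2 * 1
Running product: 2, 2
N(V) = 2


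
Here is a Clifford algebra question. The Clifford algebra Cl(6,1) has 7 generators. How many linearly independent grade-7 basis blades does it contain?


Number of grade-k basis blades in Cl(p,q) with n = p + q is C(n, k).
n = 6 + 1 = 7
C(7, 7) = 7! / (7! * 0!)
= 5040 / (5040 * 1)
= 1


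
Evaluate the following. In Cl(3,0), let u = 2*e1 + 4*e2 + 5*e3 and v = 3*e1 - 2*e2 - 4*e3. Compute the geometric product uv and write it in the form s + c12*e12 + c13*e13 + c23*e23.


In Cl(3,0): e_i^2 = 1, e_ie_j = -e_je_i for i != j.
Scalar part = u . v = 2*3 + 4*(-2) + 5*(-4)
= 6 + (-8) + (-20) = -22
e12 coeff = 2*(-2) - 4*3 = -4 - 12 = -16
e13 coeff = 2*(-4) - 5*3 = -8 - 15 = -23
e23 coeff = 4*(-4) - 5*(-2) = -16 - (-10) = -6
uv = -22 - 16*e12 - 23*e13 - 6*e23


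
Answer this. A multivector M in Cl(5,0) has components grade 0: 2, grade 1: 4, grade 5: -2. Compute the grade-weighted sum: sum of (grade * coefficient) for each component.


Grade-weighted sum = sum of grade_k * coefficient_k
0*2 = 0
1*4 = 4
5*(-2) = -10
Total = 0 + 4 + (-10) = -6


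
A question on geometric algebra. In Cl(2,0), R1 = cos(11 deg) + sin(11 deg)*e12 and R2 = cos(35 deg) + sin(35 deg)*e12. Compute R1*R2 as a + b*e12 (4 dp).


Same-plane rotors commute and their half-angles add:
R1*R2 = cos(a1 + a2) + sin(a1 + a2)*e12.
a1 + a2 = 11 + 35 = 46 deg
cos(46 deg) = 0.6947
sin(46 deg) = 0.7193
R1*R2 = 0.6947 + 0.7193*e12
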